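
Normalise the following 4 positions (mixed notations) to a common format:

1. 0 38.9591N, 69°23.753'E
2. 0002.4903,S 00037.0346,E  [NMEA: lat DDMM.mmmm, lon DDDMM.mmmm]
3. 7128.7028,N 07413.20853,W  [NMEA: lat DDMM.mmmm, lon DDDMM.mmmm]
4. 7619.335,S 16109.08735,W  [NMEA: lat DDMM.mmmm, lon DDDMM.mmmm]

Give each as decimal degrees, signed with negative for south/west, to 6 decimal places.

1. 0.649318, 69.395883
2. -0.041505, 0.617243
3. 71.478380, -74.220142
4. -76.322250, -161.151456

Point 1:
  Lat: 0 + 38.9591/60 = 0.6493183
  N ⇒ keep positive
  λ: 69 + 23.753/60 = 69.3958833
  E → positive
Point 2:
  φ: degrees = first 2 digits = 0, minutes = 2.4903; 0 + 2.4903/60 = 0.0415050
  S → negative
  λ: degrees = first 3 digits = 0, minutes = 37.0346; 0 + 37.0346/60 = 0.6172433
  E → positive
Point 3:
  φ: degrees = first 2 digits = 71, minutes = 28.7028; 71 + 28.7028/60 = 71.4783800
  N ⇒ keep positive
  Longitude: degrees = first 3 digits = 74, minutes = 13.20853; 74 + 13.20853/60 = 74.2201422
  W ⇒ negate
Point 4:
  Lat: split at 2 digits → 76° and 19.335′; 76 + 19.335/60 = 76.3222500
  S ⇒ negate
  Longitude: split at 3 digits → 161° and 9.08735′; 161 + 9.08735/60 = 161.1514558
  hemisphere W, so the sign is −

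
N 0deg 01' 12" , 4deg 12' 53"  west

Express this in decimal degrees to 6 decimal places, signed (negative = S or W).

0.020000, -4.214722

Latitude: 1′ + 12″ = 1.20000′; 0 + 1.20000/60 = 0.0200000
N → positive
λ: 12′ + 53″ = 12.88333′; 4 + 12.88333/60 = 4.2147222
hemisphere W, so the sign is −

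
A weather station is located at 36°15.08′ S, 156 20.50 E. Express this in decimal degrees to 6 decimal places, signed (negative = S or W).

-36.251333, 156.341667

φ: 36 + 15.08/60 = 36.2513333
S ⇒ negate
Lon: 20.5′ = 0.341667°; total 156.3416667
E ⇒ keep positive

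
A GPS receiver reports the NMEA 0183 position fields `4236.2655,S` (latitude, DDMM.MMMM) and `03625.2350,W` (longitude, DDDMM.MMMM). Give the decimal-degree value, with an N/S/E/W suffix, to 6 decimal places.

Latitude: split at 2 digits → 42° and 36.2655′; 42 + 36.2655/60 = 42.6044250
Longitude: degrees = first 3 digits = 36, minutes = 25.235; 36 + 25.235/60 = 36.4205833

42.604425° S, 36.420583° W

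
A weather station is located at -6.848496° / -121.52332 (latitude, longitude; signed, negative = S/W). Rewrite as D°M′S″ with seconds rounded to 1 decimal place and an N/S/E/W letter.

Latitude is negative → S; |value| = 6.848496
Latitude: 0.848496° → 50.90976′; 0.90976 × 60 = 54.586″
Longitude is negative → W; |value| = 121.523320
λ: 0.523320 × 60 = 31.39920′ → 31′, remainder × 60 = 23.952″

6°50′54.6″ S, 121°31′24.0″ W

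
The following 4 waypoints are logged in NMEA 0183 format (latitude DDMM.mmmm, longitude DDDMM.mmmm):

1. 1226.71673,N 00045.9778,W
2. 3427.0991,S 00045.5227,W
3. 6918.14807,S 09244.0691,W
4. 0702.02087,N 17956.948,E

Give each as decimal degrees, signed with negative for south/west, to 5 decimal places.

1. 12.44528, -0.76630
2. -34.45165, -0.75871
3. -69.30247, -92.73449
4. 7.03368, 179.94913

Point 1:
  φ: degrees = first 2 digits = 12, minutes = 26.71673; 12 + 26.71673/60 = 12.445279
  N ⇒ keep positive
  Lon: degrees = first 3 digits = 0, minutes = 45.9778; 0 + 45.9778/60 = 0.766297
  W → negative
Point 2:
  Latitude: degrees = first 2 digits = 34, minutes = 27.0991; 34 + 27.0991/60 = 34.451652
  S → negative
  Longitude: split at 3 digits → 000° and 45.5227′; 0 + 45.5227/60 = 0.758712
  W → negative
Point 3:
  φ: split at 2 digits → 69° and 18.14807′; 69 + 18.14807/60 = 69.302468
  hemisphere S, so the sign is −
  Longitude: split at 3 digits → 092° and 44.0691′; 92 + 44.0691/60 = 92.734485
  W ⇒ negate
Point 4:
  Lat: split at 2 digits → 07° and 2.02087′; 7 + 2.02087/60 = 7.033681
  N → positive
  λ: split at 3 digits → 179° and 56.948′; 179 + 56.948/60 = 179.949133
  E → positive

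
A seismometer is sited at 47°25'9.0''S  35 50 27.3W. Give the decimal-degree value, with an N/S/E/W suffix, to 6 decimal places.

47.419167° S, 35.840917° W

Latitude: 47° + 25/60 + 9/3600 = 47 + 0.416667 + 0.002500 = 47.4191667
Lon: 35 + 50/60 + 27.3/3600 = 35.8409167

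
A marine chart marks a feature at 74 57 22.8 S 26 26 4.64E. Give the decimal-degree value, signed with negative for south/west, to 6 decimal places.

Latitude: 57′ + 22.8″ = 57.38000′; 74 + 57.38000/60 = 74.9563333
S ⇒ negate
Longitude: 26 + 26/60 + 4.64/3600 = 26.4346222
E ⇒ keep positive

-74.956333, 26.434622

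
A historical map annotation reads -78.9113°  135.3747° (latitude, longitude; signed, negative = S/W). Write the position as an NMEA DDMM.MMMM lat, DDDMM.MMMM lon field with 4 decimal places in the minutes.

7854.6780,S / 13522.4820,E

Latitude is negative → S; |value| = 78.911300
φ: minutes = (78.911300 − 78) × 60 = 54.678000
Longitude: fractional part 0.374700 → 22.482000 minutes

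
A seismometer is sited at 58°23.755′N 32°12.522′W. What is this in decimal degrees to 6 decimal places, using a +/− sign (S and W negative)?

58.395917, -32.208700

φ: 58 + 23.755/60 = 58.3959167
N → positive
Longitude: 32 + 12.522/60 = 32.2087000
W ⇒ negate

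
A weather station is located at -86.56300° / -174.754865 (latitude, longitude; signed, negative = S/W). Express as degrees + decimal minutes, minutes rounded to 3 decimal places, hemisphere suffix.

86° 33.780′ S, 174° 45.292′ W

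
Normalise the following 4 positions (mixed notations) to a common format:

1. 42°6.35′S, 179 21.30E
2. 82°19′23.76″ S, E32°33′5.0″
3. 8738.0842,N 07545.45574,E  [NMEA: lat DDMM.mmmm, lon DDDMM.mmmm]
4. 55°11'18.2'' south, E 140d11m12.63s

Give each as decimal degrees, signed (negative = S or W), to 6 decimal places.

1. -42.105833, 179.355000
2. -82.323267, 32.551389
3. 87.634737, 75.757596
4. -55.188389, 140.186842

Point 1:
  Lat: 6.35′ = 0.105833°; total 42.1058333
  hemisphere S, so the sign is −
  λ: 21.3′ = 0.355000°; total 179.3550000
  E → positive
Point 2:
  Latitude: 82 + 19/60 + 23.76/3600 = 82.3232667
  S → negative
  λ: 33′ + 5″ = 33.08333′; 32 + 33.08333/60 = 32.5513889
  E ⇒ keep positive
Point 3:
  Latitude: degrees = first 2 digits = 87, minutes = 38.0842; 87 + 38.0842/60 = 87.6347367
  N → positive
  Lon: split at 3 digits → 075° and 45.45574′; 75 + 45.45574/60 = 75.7575957
  E ⇒ keep positive
Point 4:
  Lat: 55 + 11/60 + 18.2/3600 = 55.1883889
  S → negative
  λ: 140 + 11/60 + 12.63/3600 = 140.1868417
  E ⇒ keep positive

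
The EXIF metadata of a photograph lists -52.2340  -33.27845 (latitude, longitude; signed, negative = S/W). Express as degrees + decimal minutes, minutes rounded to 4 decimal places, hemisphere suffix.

52° 14.0400′ S, 33° 16.7070′ W

Latitude is negative → S; |value| = 52.234000
Lat: fractional part 0.234000 → 14.040000 minutes
Longitude is negative → W; |value| = 33.278450
Longitude: 33° + 0.278450 × 60 = 33° 16.707000′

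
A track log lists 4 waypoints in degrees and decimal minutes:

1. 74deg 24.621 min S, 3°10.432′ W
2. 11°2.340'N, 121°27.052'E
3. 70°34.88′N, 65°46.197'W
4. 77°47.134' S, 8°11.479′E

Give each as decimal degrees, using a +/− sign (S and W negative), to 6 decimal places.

1. -74.410350, -3.173867
2. 11.039000, 121.450867
3. 70.581333, -65.769950
4. -77.785567, 8.191317

Point 1:
  Lat: 74 + 24.621/60 = 74.4103500
  hemisphere S, so the sign is −
  Lon: 3 + 10.432/60 = 3.1738667
  W → negative
Point 2:
  Lat: 2.34′ = 0.039000°; total 11.0390000
  N ⇒ keep positive
  Longitude: 27.052′ = 0.450867°; total 121.4508667
  E ⇒ keep positive
Point 3:
  Lat: 70 + 34.88/60 = 70.5813333
  N → positive
  Lon: 65 + 46.197/60 = 65.7699500
  W ⇒ negate
Point 4:
  Latitude: 77 + 47.134/60 = 77.7855667
  S ⇒ negate
  Longitude: 11.479′ = 0.191317°; total 8.1913167
  E → positive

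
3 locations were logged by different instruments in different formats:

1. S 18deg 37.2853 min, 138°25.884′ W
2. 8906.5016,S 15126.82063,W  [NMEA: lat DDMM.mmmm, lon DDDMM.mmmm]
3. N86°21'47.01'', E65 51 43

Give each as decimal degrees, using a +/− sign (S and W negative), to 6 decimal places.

1. -18.621422, -138.431400
2. -89.108360, -151.447011
3. 86.363058, 65.861944

Point 1:
  φ: 37.2853′ = 0.621422°; total 18.6214217
  S ⇒ negate
  Lon: 138 + 25.884/60 = 138.4314000
  W ⇒ negate
Point 2:
  φ: degrees = first 2 digits = 89, minutes = 6.5016; 89 + 6.5016/60 = 89.1083600
  S → negative
  Lon: split at 3 digits → 151° and 26.82063′; 151 + 26.82063/60 = 151.4470105
  W → negative
Point 3:
  Lat: 86 + 21/60 + 47.01/3600 = 86.3630583
  N ⇒ keep positive
  λ: 65° + 51/60 + 43/3600 = 65 + 0.850000 + 0.011944 = 65.8619444
  E ⇒ keep positive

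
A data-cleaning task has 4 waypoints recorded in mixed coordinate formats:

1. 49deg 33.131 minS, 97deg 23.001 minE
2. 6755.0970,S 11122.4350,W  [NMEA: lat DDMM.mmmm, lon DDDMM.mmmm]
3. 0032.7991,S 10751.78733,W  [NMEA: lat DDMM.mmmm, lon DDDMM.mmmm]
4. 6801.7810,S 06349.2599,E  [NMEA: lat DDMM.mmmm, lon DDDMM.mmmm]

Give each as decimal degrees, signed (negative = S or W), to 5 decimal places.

1. -49.55218, 97.38335
2. -67.91828, -111.37392
3. -0.54665, -107.86312
4. -68.02968, 63.82100

Point 1:
  Lat: 49 + 33.131/60 = 49.552183
  S → negative
  Lon: 23.001′ = 0.383350°; total 97.383350
  E → positive
Point 2:
  Lat: split at 2 digits → 67° and 55.097′; 67 + 55.097/60 = 67.918283
  S → negative
  Longitude: split at 3 digits → 111° and 22.435′; 111 + 22.435/60 = 111.373917
  W → negative
Point 3:
  Latitude: split at 2 digits → 00° and 32.7991′; 0 + 32.7991/60 = 0.546652
  S → negative
  λ: degrees = first 3 digits = 107, minutes = 51.78733; 107 + 51.78733/60 = 107.863122
  hemisphere W, so the sign is −
Point 4:
  Lat: split at 2 digits → 68° and 1.781′; 68 + 1.781/60 = 68.029683
  S ⇒ negate
  Lon: split at 3 digits → 063° and 49.2599′; 63 + 49.2599/60 = 63.820998
  E ⇒ keep positive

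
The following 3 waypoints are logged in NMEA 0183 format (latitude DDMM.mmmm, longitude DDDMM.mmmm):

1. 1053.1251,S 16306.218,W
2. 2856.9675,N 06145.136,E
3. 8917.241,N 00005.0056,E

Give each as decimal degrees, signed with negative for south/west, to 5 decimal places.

Point 1:
  Lat: degrees = first 2 digits = 10, minutes = 53.1251; 10 + 53.1251/60 = 10.885418
  S → negative
  λ: degrees = first 3 digits = 163, minutes = 6.218; 163 + 6.218/60 = 163.103633
  hemisphere W, so the sign is −
Point 2:
  Latitude: degrees = first 2 digits = 28, minutes = 56.9675; 28 + 56.9675/60 = 28.949458
  N → positive
  Longitude: split at 3 digits → 061° and 45.136′; 61 + 45.136/60 = 61.752267
  E → positive
Point 3:
  Lat: split at 2 digits → 89° and 17.241′; 89 + 17.241/60 = 89.287350
  N → positive
  Longitude: split at 3 digits → 000° and 5.0056′; 0 + 5.0056/60 = 0.083427
  E ⇒ keep positive

1. -10.88542, -163.10363
2. 28.94946, 61.75227
3. 89.28735, 0.08343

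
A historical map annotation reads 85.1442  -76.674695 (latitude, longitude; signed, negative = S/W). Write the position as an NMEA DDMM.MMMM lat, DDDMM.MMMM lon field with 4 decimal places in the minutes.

Latitude: 85° + 0.144200 × 60 = 85° 8.652000′
Longitude is negative → W; |value| = 76.674695
Longitude: 76° + 0.674695 × 60 = 76° 40.481700′

8508.6520,N / 07640.4817,W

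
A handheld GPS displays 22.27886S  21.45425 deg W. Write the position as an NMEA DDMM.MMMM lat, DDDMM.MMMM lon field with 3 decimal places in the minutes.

2216.732,S / 02127.255,W

Latitude: 22° + 0.278860 × 60 = 22° 16.73160′
Longitude: minutes = (21.454250 − 21) × 60 = 27.25500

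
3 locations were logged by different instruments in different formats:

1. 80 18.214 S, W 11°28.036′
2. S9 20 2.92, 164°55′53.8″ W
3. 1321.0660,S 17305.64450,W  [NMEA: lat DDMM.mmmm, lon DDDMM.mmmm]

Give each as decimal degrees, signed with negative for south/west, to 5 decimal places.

1. -80.30357, -11.46727
2. -9.33414, -164.93161
3. -13.35110, -173.09408

Point 1:
  φ: 80 + 18.214/60 = 80.303567
  S → negative
  λ: 28.036′ = 0.467267°; total 11.467267
  W ⇒ negate
Point 2:
  Lat: 9° + 20/60 + 2.92/3600 = 9 + 0.333333 + 0.000811 = 9.334144
  S ⇒ negate
  Lon: 164 + 55/60 + 53.8/3600 = 164.931611
  W ⇒ negate
Point 3:
  Latitude: split at 2 digits → 13° and 21.066′; 13 + 21.066/60 = 13.351100
  S ⇒ negate
  Lon: split at 3 digits → 173° and 5.6445′; 173 + 5.6445/60 = 173.094075
  W → negative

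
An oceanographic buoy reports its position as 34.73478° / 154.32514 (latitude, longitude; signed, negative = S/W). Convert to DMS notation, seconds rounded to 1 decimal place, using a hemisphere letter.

Lat: whole degrees 34; 44.08680′ → 44′ and 5.208″
λ: 0.325140° → 19.50840′; 0.50840 × 60 = 30.504″

34°44′5.2″ N, 154°19′30.5″ E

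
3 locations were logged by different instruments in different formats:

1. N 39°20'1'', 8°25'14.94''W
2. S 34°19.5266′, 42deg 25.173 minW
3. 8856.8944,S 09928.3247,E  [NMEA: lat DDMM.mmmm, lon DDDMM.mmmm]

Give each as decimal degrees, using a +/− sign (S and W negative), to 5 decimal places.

Point 1:
  Lat: 39 + 20/60 + 1/3600 = 39.333611
  N → positive
  Longitude: 8 + 25/60 + 14.94/3600 = 8.420817
  W ⇒ negate
Point 2:
  φ: 34 + 19.5266/60 = 34.325443
  S → negative
  Lon: 42 + 25.173/60 = 42.419550
  W → negative
Point 3:
  Latitude: split at 2 digits → 88° and 56.8944′; 88 + 56.8944/60 = 88.948240
  hemisphere S, so the sign is −
  Longitude: split at 3 digits → 099° and 28.3247′; 99 + 28.3247/60 = 99.472078
  E ⇒ keep positive

1. 39.33361, -8.42082
2. -34.32544, -42.41955
3. -88.94824, 99.47208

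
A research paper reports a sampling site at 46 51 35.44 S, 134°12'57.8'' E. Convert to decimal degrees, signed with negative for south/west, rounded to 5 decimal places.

Lat: 46 + 51/60 + 35.44/3600 = 46.859844
S → negative
Lon: 134 + 12/60 + 57.8/3600 = 134.216056
E ⇒ keep positive

-46.85984, 134.21606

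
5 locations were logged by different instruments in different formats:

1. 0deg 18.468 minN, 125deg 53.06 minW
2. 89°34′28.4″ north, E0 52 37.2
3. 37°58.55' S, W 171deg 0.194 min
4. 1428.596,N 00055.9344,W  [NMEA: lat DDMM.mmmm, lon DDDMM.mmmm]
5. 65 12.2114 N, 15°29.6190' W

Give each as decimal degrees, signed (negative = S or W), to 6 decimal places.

1. 0.307800, -125.884333
2. 89.574556, 0.877000
3. -37.975833, -171.003233
4. 14.476600, -0.932240
5. 65.203523, -15.493650

Point 1:
  Latitude: 18.468′ = 0.307800°; total 0.3078000
  N ⇒ keep positive
  λ: 125 + 53.06/60 = 125.8843333
  W ⇒ negate
Point 2:
  φ: 34′ + 28.4″ = 34.47333′; 89 + 34.47333/60 = 89.5745556
  N → positive
  Longitude: 0 + 52/60 + 37.2/3600 = 0.8770000
  E ⇒ keep positive
Point 3:
  Lat: 58.55′ = 0.975833°; total 37.9758333
  S → negative
  λ: 0.194′ = 0.003233°; total 171.0032333
  W ⇒ negate
Point 4:
  φ: degrees = first 2 digits = 14, minutes = 28.596; 14 + 28.596/60 = 14.4766000
  N → positive
  λ: split at 3 digits → 000° and 55.9344′; 0 + 55.9344/60 = 0.9322400
  W → negative
Point 5:
  Lat: 12.2114′ = 0.203523°; total 65.2035233
  N → positive
  Lon: 15 + 29.619/60 = 15.4936500
  W ⇒ negate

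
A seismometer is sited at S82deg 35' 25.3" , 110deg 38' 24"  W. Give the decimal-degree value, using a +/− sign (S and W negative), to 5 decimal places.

φ: 35′ + 25.3″ = 35.42167′; 82 + 35.42167/60 = 82.590361
S → negative
λ: 110° + 38/60 + 24/3600 = 110 + 0.633333 + 0.006667 = 110.640000
hemisphere W, so the sign is −

-82.59036, -110.64000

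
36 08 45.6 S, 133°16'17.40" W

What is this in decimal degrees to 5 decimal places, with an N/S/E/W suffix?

36.14600° S, 133.27150° W

φ: 8′ + 45.6″ = 8.76000′; 36 + 8.76000/60 = 36.146000
λ: 133° + 16/60 + 17.4/3600 = 133 + 0.266667 + 0.004833 = 133.271500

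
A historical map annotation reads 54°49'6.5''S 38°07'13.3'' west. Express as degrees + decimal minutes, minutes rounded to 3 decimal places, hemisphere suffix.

Lat: seconds/60 = 0.10833; minutes = 49 + 0.10833 = 49.10833
λ: 7 + 13.3/60 = 7.22167′

54° 49.108′ S, 38° 7.222′ W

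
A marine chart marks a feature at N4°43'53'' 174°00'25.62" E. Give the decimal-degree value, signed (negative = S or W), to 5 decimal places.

4.73139, 174.00712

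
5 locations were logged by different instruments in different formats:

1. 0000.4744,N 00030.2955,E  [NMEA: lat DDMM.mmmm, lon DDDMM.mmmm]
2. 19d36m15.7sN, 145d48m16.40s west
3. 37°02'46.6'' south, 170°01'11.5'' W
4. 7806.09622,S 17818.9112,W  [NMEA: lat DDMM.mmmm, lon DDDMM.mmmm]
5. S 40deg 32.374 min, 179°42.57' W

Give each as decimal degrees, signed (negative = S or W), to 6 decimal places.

1. 0.007907, 0.504925
2. 19.604361, -145.804556
3. -37.046278, -170.019861
4. -78.101604, -178.315187
5. -40.539567, -179.709500

Point 1:
  φ: split at 2 digits → 00° and 0.4744′; 0 + 0.4744/60 = 0.0079067
  N ⇒ keep positive
  Longitude: degrees = first 3 digits = 0, minutes = 30.2955; 0 + 30.2955/60 = 0.5049250
  E ⇒ keep positive
Point 2:
  Latitude: 19 + 36/60 + 15.7/3600 = 19.6043611
  N → positive
  Lon: 48′ + 16.4″ = 48.27333′; 145 + 48.27333/60 = 145.8045556
  W → negative
Point 3:
  φ: 37 + 2/60 + 46.6/3600 = 37.0462778
  hemisphere S, so the sign is −
  Lon: 170 + 1/60 + 11.5/3600 = 170.0198611
  hemisphere W, so the sign is −
Point 4:
  φ: split at 2 digits → 78° and 6.09622′; 78 + 6.09622/60 = 78.1016037
  hemisphere S, so the sign is −
  Longitude: split at 3 digits → 178° and 18.9112′; 178 + 18.9112/60 = 178.3151867
  W ⇒ negate
Point 5:
  Lat: 32.374′ = 0.539567°; total 40.5395667
  S → negative
  λ: 179 + 42.57/60 = 179.7095000
  hemisphere W, so the sign is −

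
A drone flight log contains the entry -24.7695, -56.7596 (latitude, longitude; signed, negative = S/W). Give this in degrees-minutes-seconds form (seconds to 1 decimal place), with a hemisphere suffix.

24°46′10.2″ S, 56°45′34.6″ W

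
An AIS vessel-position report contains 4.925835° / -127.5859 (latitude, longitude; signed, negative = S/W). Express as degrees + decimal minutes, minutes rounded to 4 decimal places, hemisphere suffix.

φ: 4° + 0.925835 × 60 = 4° 55.550100′
Longitude is negative → W; |value| = 127.585900
λ: 127° + 0.585900 × 60 = 127° 35.154000′

4° 55.5501′ N, 127° 35.1540′ W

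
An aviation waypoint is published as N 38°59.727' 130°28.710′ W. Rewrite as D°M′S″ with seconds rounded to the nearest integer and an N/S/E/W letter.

φ: fractional minutes 0.72700 × 60 = 43.62″
λ: fractional minutes 0.71000 × 60 = 42.60″

38°59′44″ N, 130°28′43″ W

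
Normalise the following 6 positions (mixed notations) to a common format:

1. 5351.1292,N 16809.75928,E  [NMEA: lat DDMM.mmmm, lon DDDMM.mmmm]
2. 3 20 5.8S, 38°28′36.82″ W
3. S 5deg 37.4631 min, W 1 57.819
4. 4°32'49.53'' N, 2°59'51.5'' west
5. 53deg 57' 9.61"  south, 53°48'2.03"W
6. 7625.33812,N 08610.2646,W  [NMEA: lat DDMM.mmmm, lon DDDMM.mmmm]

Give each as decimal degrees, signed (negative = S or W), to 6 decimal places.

Point 1:
  Latitude: split at 2 digits → 53° and 51.1292′; 53 + 51.1292/60 = 53.8521533
  N ⇒ keep positive
  Longitude: split at 3 digits → 168° and 9.75928′; 168 + 9.75928/60 = 168.1626547
  E ⇒ keep positive
Point 2:
  φ: 20′ + 5.8″ = 20.09667′; 3 + 20.09667/60 = 3.3349444
  hemisphere S, so the sign is −
  Lon: 28′ + 36.82″ = 28.61367′; 38 + 28.61367/60 = 38.4768944
  hemisphere W, so the sign is −
Point 3:
  Latitude: 5 + 37.4631/60 = 5.6243850
  S ⇒ negate
  Lon: 1 + 57.819/60 = 1.9636500
  hemisphere W, so the sign is −
Point 4:
  Lat: 4° + 32/60 + 49.53/3600 = 4 + 0.533333 + 0.013758 = 4.5470917
  N → positive
  λ: 2° + 59/60 + 51.5/3600 = 2 + 0.983333 + 0.014306 = 2.9976389
  W → negative
Point 5:
  Lat: 57′ + 9.61″ = 57.16017′; 53 + 57.16017/60 = 53.9526694
  hemisphere S, so the sign is −
  Longitude: 53° + 48/60 + 2.03/3600 = 53 + 0.800000 + 0.000564 = 53.8005639
  hemisphere W, so the sign is −
Point 6:
  φ: degrees = first 2 digits = 76, minutes = 25.33812; 76 + 25.33812/60 = 76.4223020
  N → positive
  Longitude: split at 3 digits → 086° and 10.2646′; 86 + 10.2646/60 = 86.1710767
  W → negative

1. 53.852153, 168.162655
2. -3.334944, -38.476894
3. -5.624385, -1.963650
4. 4.547092, -2.997639
5. -53.952669, -53.800564
6. 76.422302, -86.171077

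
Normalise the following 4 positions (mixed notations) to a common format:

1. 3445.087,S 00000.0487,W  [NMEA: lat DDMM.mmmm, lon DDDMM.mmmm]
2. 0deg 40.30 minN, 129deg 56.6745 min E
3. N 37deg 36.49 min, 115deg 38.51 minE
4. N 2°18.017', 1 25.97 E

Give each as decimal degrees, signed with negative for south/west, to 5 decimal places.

1. -34.75145, -0.00081
2. 0.67167, 129.94458
3. 37.60817, 115.64183
4. 2.30028, 1.43283

Point 1:
  φ: split at 2 digits → 34° and 45.087′; 34 + 45.087/60 = 34.751450
  S ⇒ negate
  Longitude: split at 3 digits → 000° and 0.0487′; 0 + 0.0487/60 = 0.000812
  W ⇒ negate
Point 2:
  Lat: 40.3′ = 0.671667°; total 0.671667
  N ⇒ keep positive
  Longitude: 56.6745′ = 0.944575°; total 129.944575
  E → positive
Point 3:
  φ: 36.49′ = 0.608167°; total 37.608167
  N → positive
  Lon: 115 + 38.51/60 = 115.641833
  E ⇒ keep positive
Point 4:
  φ: 2 + 18.017/60 = 2.300283
  N → positive
  Lon: 25.97′ = 0.432833°; total 1.432833
  E ⇒ keep positive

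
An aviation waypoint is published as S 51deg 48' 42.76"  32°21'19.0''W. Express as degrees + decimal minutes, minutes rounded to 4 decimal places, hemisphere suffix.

Latitude: 48 + 42.76/60 = 48.712667′
Longitude: 21 + 19/60 = 21.316667′

51° 48.7127′ S, 32° 21.3167′ W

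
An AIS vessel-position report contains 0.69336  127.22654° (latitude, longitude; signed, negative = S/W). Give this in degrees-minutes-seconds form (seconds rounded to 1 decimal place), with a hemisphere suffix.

0°41′36.1″ N, 127°13′35.5″ E

Latitude: whole degrees 0; 41.60160′ → 41′ and 36.096″
Lon: 0.226540 × 60 = 13.59240′ → 13′, remainder × 60 = 35.544″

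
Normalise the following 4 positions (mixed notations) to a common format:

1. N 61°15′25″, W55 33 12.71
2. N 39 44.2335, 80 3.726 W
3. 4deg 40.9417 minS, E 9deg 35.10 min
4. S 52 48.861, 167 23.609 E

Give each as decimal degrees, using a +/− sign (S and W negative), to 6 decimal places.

Point 1:
  φ: 61° + 15/60 + 25/3600 = 61 + 0.250000 + 0.006944 = 61.2569444
  N ⇒ keep positive
  λ: 55 + 33/60 + 12.71/3600 = 55.5535306
  W ⇒ negate
Point 2:
  Lat: 39 + 44.2335/60 = 39.7372250
  N → positive
  Lon: 80 + 3.726/60 = 80.0621000
  W → negative
Point 3:
  Lat: 4 + 40.9417/60 = 4.6823617
  hemisphere S, so the sign is −
  Lon: 9 + 35.1/60 = 9.5850000
  E → positive
Point 4:
  Latitude: 48.861′ = 0.814350°; total 52.8143500
  hemisphere S, so the sign is −
  Lon: 23.609′ = 0.393483°; total 167.3934833
  E ⇒ keep positive

1. 61.256944, -55.553531
2. 39.737225, -80.062100
3. -4.682362, 9.585000
4. -52.814350, 167.393483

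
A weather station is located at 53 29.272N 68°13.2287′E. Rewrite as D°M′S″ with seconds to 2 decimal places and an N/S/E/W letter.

53°29′16.32″ N, 68°13′13.72″ E

φ: 29.27200′ → 29′ and 0.27200 × 60 = 16.3200″
λ: 13.22870′ → 13′ and 0.22870 × 60 = 13.7220″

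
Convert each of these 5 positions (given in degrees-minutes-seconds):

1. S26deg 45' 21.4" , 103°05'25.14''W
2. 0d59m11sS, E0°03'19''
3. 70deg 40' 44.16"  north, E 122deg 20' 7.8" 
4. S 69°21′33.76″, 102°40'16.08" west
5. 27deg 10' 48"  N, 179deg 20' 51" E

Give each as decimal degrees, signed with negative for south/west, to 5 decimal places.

Point 1:
  Lat: 26 + 45/60 + 21.4/3600 = 26.755944
  S ⇒ negate
  Lon: 5′ + 25.14″ = 5.41900′; 103 + 5.41900/60 = 103.090317
  W → negative
Point 2:
  Lat: 59′ + 11″ = 59.18333′; 0 + 59.18333/60 = 0.986389
  S → negative
  λ: 0° + 3/60 + 19/3600 = 0 + 0.050000 + 0.005278 = 0.055278
  E ⇒ keep positive
Point 3:
  Latitude: 70 + 40/60 + 44.16/3600 = 70.678933
  N → positive
  Lon: 122° + 20/60 + 7.8/3600 = 122 + 0.333333 + 0.002167 = 122.335500
  E → positive
Point 4:
  Latitude: 21′ + 33.76″ = 21.56267′; 69 + 21.56267/60 = 69.359378
  S → negative
  Longitude: 40′ + 16.08″ = 40.26800′; 102 + 40.26800/60 = 102.671133
  W ⇒ negate
Point 5:
  Latitude: 10′ + 48″ = 10.80000′; 27 + 10.80000/60 = 27.180000
  N ⇒ keep positive
  λ: 20′ + 51″ = 20.85000′; 179 + 20.85000/60 = 179.347500
  E → positive

1. -26.75594, -103.09032
2. -0.98639, 0.05528
3. 70.67893, 122.33550
4. -69.35938, -102.67113
5. 27.18000, 179.34750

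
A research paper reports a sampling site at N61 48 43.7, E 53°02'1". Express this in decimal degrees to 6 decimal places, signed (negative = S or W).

φ: 61° + 48/60 + 43.7/3600 = 61 + 0.800000 + 0.012139 = 61.8121389
N ⇒ keep positive
λ: 53° + 2/60 + 1/3600 = 53 + 0.033333 + 0.000278 = 53.0336111
E ⇒ keep positive

61.812139, 53.033611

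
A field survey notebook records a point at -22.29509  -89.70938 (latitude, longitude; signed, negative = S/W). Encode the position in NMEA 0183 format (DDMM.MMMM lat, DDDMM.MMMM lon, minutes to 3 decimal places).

2217.705,S / 08942.563,W

Latitude is negative → S; |value| = 22.295090
Latitude: 22° + 0.295090 × 60 = 22° 17.70540′
Longitude is negative → W; |value| = 89.709380
Longitude: fractional part 0.709380 → 42.56280 minutes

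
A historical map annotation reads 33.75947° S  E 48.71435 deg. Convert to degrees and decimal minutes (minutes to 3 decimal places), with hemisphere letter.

Lat: fractional part 0.759470 → 45.56820 minutes
Longitude: 48° + 0.714350 × 60 = 48° 42.86100′

33° 45.568′ S, 48° 42.861′ E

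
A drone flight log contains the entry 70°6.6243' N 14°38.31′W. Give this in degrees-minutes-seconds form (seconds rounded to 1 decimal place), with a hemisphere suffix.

70°06′37.5″ N, 14°38′18.6″ W

Latitude: fractional minutes 0.62430 × 60 = 37.458″
λ: 38.31000′ → 38′ and 0.31000 × 60 = 18.600″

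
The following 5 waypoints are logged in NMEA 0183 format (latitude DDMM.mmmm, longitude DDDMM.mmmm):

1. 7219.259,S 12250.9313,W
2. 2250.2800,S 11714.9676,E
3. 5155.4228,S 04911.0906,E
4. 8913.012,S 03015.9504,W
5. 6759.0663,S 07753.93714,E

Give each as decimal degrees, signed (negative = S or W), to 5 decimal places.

1. -72.32098, -122.84886
2. -22.83800, 117.24946
3. -51.92371, 49.18484
4. -89.21687, -30.26584
5. -67.98444, 77.89895

Point 1:
  Lat: degrees = first 2 digits = 72, minutes = 19.259; 72 + 19.259/60 = 72.320983
  hemisphere S, so the sign is −
  Lon: degrees = first 3 digits = 122, minutes = 50.9313; 122 + 50.9313/60 = 122.848855
  hemisphere W, so the sign is −
Point 2:
  Lat: split at 2 digits → 22° and 50.28′; 22 + 50.28/60 = 22.838000
  S ⇒ negate
  Longitude: split at 3 digits → 117° and 14.9676′; 117 + 14.9676/60 = 117.249460
  E → positive
Point 3:
  Lat: degrees = first 2 digits = 51, minutes = 55.4228; 51 + 55.4228/60 = 51.923713
  hemisphere S, so the sign is −
  λ: split at 3 digits → 049° and 11.0906′; 49 + 11.0906/60 = 49.184843
  E ⇒ keep positive
Point 4:
  Latitude: degrees = first 2 digits = 89, minutes = 13.012; 89 + 13.012/60 = 89.216867
  S ⇒ negate
  Lon: split at 3 digits → 030° and 15.9504′; 30 + 15.9504/60 = 30.265840
  W ⇒ negate
Point 5:
  Latitude: degrees = first 2 digits = 67, minutes = 59.0663; 67 + 59.0663/60 = 67.984438
  hemisphere S, so the sign is −
  λ: split at 3 digits → 077° and 53.93714′; 77 + 53.93714/60 = 77.898952
  E → positive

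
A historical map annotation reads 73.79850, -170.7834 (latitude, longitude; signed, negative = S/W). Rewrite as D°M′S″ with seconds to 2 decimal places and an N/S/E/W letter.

φ: 0.798500° → 47.91000′; 0.91000 × 60 = 54.6000″
Longitude is negative → W; |value| = 170.783400
Longitude: 0.783400 × 60 = 47.00400′ → 47′, remainder × 60 = 0.2400″

73°47′54.60″ N, 170°47′0.24″ W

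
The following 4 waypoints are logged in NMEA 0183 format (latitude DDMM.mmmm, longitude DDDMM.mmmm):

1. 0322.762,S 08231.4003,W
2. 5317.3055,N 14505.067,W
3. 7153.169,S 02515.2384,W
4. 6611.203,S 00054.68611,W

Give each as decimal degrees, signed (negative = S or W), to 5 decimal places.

1. -3.37937, -82.52334
2. 53.28843, -145.08445
3. -71.88615, -25.25397
4. -66.18672, -0.91144

Point 1:
  Latitude: degrees = first 2 digits = 3, minutes = 22.762; 3 + 22.762/60 = 3.379367
  hemisphere S, so the sign is −
  Longitude: split at 3 digits → 082° and 31.4003′; 82 + 31.4003/60 = 82.523338
  hemisphere W, so the sign is −
Point 2:
  Latitude: split at 2 digits → 53° and 17.3055′; 53 + 17.3055/60 = 53.288425
  N ⇒ keep positive
  Lon: degrees = first 3 digits = 145, minutes = 5.067; 145 + 5.067/60 = 145.084450
  W → negative
Point 3:
  Lat: split at 2 digits → 71° and 53.169′; 71 + 53.169/60 = 71.886150
  hemisphere S, so the sign is −
  Lon: degrees = first 3 digits = 25, minutes = 15.2384; 25 + 15.2384/60 = 25.253973
  W ⇒ negate
Point 4:
  Latitude: split at 2 digits → 66° and 11.203′; 66 + 11.203/60 = 66.186717
  hemisphere S, so the sign is −
  Lon: split at 3 digits → 000° and 54.68611′; 0 + 54.68611/60 = 0.911435
  W → negative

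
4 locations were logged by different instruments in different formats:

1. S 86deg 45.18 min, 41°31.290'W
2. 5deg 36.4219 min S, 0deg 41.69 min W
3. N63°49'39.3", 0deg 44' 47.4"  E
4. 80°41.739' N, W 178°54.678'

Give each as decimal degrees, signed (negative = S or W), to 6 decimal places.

Point 1:
  Latitude: 86 + 45.18/60 = 86.7530000
  S → negative
  Longitude: 41 + 31.29/60 = 41.5215000
  W ⇒ negate
Point 2:
  Lat: 36.4219′ = 0.607032°; total 5.6070317
  hemisphere S, so the sign is −
  Lon: 41.69′ = 0.694833°; total 0.6948333
  hemisphere W, so the sign is −
Point 3:
  Lat: 49′ + 39.3″ = 49.65500′; 63 + 49.65500/60 = 63.8275833
  N → positive
  Lon: 44′ + 47.4″ = 44.79000′; 0 + 44.79000/60 = 0.7465000
  E ⇒ keep positive
Point 4:
  Lat: 41.739′ = 0.695650°; total 80.6956500
  N → positive
  Lon: 54.678′ = 0.911300°; total 178.9113000
  hemisphere W, so the sign is −

1. -86.753000, -41.521500
2. -5.607032, -0.694833
3. 63.827583, 0.746500
4. 80.695650, -178.911300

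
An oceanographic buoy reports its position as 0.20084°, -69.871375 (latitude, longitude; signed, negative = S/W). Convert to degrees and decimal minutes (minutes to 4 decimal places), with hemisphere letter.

0° 12.0504′ N, 69° 52.2825′ W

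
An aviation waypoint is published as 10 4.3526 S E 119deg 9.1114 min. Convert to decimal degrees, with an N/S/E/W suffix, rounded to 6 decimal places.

φ: 10 + 4.3526/60 = 10.0725433
Longitude: 119 + 9.1114/60 = 119.1518567

10.072543° S, 119.151857° E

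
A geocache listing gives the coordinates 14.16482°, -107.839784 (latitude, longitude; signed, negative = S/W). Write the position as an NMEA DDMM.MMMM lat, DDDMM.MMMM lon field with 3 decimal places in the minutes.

Lat: minutes = (14.164820 − 14) × 60 = 9.88920
Longitude is negative → W; |value| = 107.839784
Longitude: fractional part 0.839784 → 50.38704 minutes

1409.889,N / 10750.387,W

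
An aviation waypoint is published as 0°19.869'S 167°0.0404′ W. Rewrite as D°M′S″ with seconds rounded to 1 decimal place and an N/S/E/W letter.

Lat: 19.86900′ → 19′ and 0.86900 × 60 = 52.140″
λ: 0.04040′ → 0′ and 0.04040 × 60 = 2.424″

0°19′52.1″ S, 167°00′2.4″ W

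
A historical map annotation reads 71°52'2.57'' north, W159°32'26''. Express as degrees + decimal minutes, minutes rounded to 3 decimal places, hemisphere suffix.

φ: 52 + 2.57/60 = 52.04283′
Lon: 32 + 26/60 = 32.43333′

71° 52.043′ N, 159° 32.433′ W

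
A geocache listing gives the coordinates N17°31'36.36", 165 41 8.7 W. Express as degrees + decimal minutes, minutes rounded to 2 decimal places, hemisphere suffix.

17° 31.61′ N, 165° 41.15′ W

φ: 31 + 36.36/60 = 31.6060′
Lon: seconds/60 = 0.14500; minutes = 41 + 0.14500 = 41.1450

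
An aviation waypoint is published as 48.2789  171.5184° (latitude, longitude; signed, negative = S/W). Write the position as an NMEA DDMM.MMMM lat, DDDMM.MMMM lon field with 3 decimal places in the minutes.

Latitude: minutes = (48.278900 − 48) × 60 = 16.73400
λ: minutes = (171.518400 − 171) × 60 = 31.10400

4816.734,N / 17131.104,E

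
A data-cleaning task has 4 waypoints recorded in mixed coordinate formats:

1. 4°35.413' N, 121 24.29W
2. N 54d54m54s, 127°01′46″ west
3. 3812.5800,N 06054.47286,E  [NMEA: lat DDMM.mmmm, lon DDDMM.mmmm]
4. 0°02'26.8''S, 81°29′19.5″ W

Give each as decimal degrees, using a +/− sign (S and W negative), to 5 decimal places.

Point 1:
  Latitude: 4 + 35.413/60 = 4.590217
  N → positive
  Lon: 121 + 24.29/60 = 121.404833
  W → negative
Point 2:
  φ: 54 + 54/60 + 54/3600 = 54.915000
  N → positive
  Lon: 127 + 1/60 + 46/3600 = 127.029444
  hemisphere W, so the sign is −
Point 3:
  Latitude: split at 2 digits → 38° and 12.58′; 38 + 12.58/60 = 38.209667
  N → positive
  λ: degrees = first 3 digits = 60, minutes = 54.47286; 60 + 54.47286/60 = 60.907881
  E → positive
Point 4:
  φ: 0 + 2/60 + 26.8/3600 = 0.040778
  S ⇒ negate
  Lon: 29′ + 19.5″ = 29.32500′; 81 + 29.32500/60 = 81.488750
  W ⇒ negate

1. 4.59022, -121.40483
2. 54.91500, -127.02944
3. 38.20967, 60.90788
4. -0.04078, -81.48875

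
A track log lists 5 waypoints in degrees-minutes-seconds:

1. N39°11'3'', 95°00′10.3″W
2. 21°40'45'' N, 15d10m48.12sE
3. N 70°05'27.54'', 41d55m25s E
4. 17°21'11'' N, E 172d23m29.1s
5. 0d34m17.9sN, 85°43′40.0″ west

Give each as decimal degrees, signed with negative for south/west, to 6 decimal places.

Point 1:
  φ: 39 + 11/60 + 3/3600 = 39.1841667
  N → positive
  Lon: 95 + 0/60 + 10.3/3600 = 95.0028611
  W → negative
Point 2:
  φ: 21° + 40/60 + 45/3600 = 21 + 0.666667 + 0.012500 = 21.6791667
  N ⇒ keep positive
  λ: 15 + 10/60 + 48.12/3600 = 15.1800333
  E ⇒ keep positive
Point 3:
  Latitude: 70 + 5/60 + 27.54/3600 = 70.0909833
  N → positive
  Longitude: 41 + 55/60 + 25/3600 = 41.9236111
  E ⇒ keep positive
Point 4:
  φ: 17 + 21/60 + 11/3600 = 17.3530556
  N ⇒ keep positive
  λ: 172° + 23/60 + 29.1/3600 = 172 + 0.383333 + 0.008083 = 172.3914167
  E → positive
Point 5:
  φ: 0° + 34/60 + 17.9/3600 = 0 + 0.566667 + 0.004972 = 0.5716389
  N ⇒ keep positive
  Lon: 85 + 43/60 + 40/3600 = 85.7277778
  hemisphere W, so the sign is −

1. 39.184167, -95.002861
2. 21.679167, 15.180033
3. 70.090983, 41.923611
4. 17.353056, 172.391417
5. 0.571639, -85.727778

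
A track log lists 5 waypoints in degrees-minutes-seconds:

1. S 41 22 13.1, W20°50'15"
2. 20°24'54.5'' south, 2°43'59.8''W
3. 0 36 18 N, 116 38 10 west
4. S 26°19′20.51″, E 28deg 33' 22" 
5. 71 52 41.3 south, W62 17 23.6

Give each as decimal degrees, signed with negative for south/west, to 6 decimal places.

1. -41.370306, -20.837500
2. -20.415139, -2.733278
3. 0.605000, -116.636111
4. -26.322364, 28.556111
5. -71.878139, -62.289889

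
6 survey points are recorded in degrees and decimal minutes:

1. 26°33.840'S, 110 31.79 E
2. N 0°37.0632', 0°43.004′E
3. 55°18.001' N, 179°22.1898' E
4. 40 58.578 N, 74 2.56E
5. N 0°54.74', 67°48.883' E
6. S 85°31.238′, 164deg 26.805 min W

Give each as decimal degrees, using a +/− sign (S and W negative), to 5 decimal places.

1. -26.56400, 110.52983
2. 0.61772, 0.71673
3. 55.30002, 179.36983
4. 40.97630, 74.04267
5. 0.91233, 67.81472
6. -85.52063, -164.44675

Point 1:
  φ: 33.84′ = 0.564000°; total 26.564000
  hemisphere S, so the sign is −
  λ: 31.79′ = 0.529833°; total 110.529833
  E → positive
Point 2:
  Latitude: 37.0632′ = 0.617720°; total 0.617720
  N ⇒ keep positive
  Longitude: 0 + 43.004/60 = 0.716733
  E → positive
Point 3:
  Lat: 55 + 18.001/60 = 55.300017
  N → positive
  λ: 179 + 22.1898/60 = 179.369830
  E → positive
Point 4:
  Lat: 58.578′ = 0.976300°; total 40.976300
  N ⇒ keep positive
  Lon: 2.56′ = 0.042667°; total 74.042667
  E ⇒ keep positive
Point 5:
  Latitude: 0 + 54.74/60 = 0.912333
  N → positive
  Lon: 48.883′ = 0.814717°; total 67.814717
  E ⇒ keep positive
Point 6:
  Latitude: 31.238′ = 0.520633°; total 85.520633
  S ⇒ negate
  λ: 26.805′ = 0.446750°; total 164.446750
  hemisphere W, so the sign is −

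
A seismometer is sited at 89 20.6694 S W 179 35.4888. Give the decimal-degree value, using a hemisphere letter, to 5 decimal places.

89.34449° S, 179.59148° W

Lat: 20.6694′ = 0.344490°; total 89.344490
λ: 179 + 35.4888/60 = 179.591480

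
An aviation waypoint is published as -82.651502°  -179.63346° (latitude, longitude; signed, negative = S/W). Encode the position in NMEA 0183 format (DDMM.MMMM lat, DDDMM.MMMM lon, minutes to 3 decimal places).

Latitude is negative → S; |value| = 82.651502
Lat: minutes = (82.651502 − 82) × 60 = 39.09012
Longitude is negative → W; |value| = 179.633460
λ: minutes = (179.633460 − 179) × 60 = 38.00760

8239.090,S / 17938.008,W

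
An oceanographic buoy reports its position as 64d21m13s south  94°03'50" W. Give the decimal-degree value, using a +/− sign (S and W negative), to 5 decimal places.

Latitude: 21′ + 13″ = 21.21667′; 64 + 21.21667/60 = 64.353611
S ⇒ negate
Longitude: 94 + 3/60 + 50/3600 = 94.063889
W ⇒ negate

-64.35361, -94.06389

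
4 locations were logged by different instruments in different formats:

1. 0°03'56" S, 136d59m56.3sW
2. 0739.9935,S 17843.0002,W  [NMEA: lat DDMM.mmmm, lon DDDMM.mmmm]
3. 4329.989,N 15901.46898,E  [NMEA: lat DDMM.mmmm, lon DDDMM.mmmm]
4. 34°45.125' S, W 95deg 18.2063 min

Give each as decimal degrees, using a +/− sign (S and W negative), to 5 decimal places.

Point 1:
  Latitude: 0° + 3/60 + 56/3600 = 0 + 0.050000 + 0.015556 = 0.065556
  hemisphere S, so the sign is −
  λ: 59′ + 56.3″ = 59.93833′; 136 + 59.93833/60 = 136.998972
  W ⇒ negate
Point 2:
  Lat: degrees = first 2 digits = 7, minutes = 39.9935; 7 + 39.9935/60 = 7.666558
  S → negative
  λ: degrees = first 3 digits = 178, minutes = 43.0002; 178 + 43.0002/60 = 178.716670
  W → negative
Point 3:
  φ: split at 2 digits → 43° and 29.989′; 43 + 29.989/60 = 43.499817
  N ⇒ keep positive
  Lon: split at 3 digits → 159° and 1.46898′; 159 + 1.46898/60 = 159.024483
  E ⇒ keep positive
Point 4:
  Lat: 34 + 45.125/60 = 34.752083
  hemisphere S, so the sign is −
  Lon: 95 + 18.2063/60 = 95.303438
  W → negative

1. -0.06556, -136.99897
2. -7.66656, -178.71667
3. 43.49982, 159.02448
4. -34.75208, -95.30344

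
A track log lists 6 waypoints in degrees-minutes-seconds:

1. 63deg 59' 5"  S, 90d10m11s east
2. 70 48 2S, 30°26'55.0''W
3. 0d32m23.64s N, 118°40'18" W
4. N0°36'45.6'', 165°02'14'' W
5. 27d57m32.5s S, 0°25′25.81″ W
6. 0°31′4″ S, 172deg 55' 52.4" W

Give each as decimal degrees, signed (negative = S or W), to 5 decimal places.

1. -63.98472, 90.16972
2. -70.80056, -30.44861
3. 0.53990, -118.67167
4. 0.61267, -165.03722
5. -27.95903, -0.42384
6. -0.51778, -172.93122

Point 1:
  φ: 59′ + 5″ = 59.08333′; 63 + 59.08333/60 = 63.984722
  S → negative
  λ: 90 + 10/60 + 11/3600 = 90.169722
  E ⇒ keep positive
Point 2:
  Lat: 70 + 48/60 + 2/3600 = 70.800556
  S ⇒ negate
  Lon: 30 + 26/60 + 55/3600 = 30.448611
  W → negative
Point 3:
  Lat: 0 + 32/60 + 23.64/3600 = 0.539900
  N ⇒ keep positive
  Longitude: 118° + 40/60 + 18/3600 = 118 + 0.666667 + 0.005000 = 118.671667
  W ⇒ negate
Point 4:
  Latitude: 36′ + 45.6″ = 36.76000′; 0 + 36.76000/60 = 0.612667
  N ⇒ keep positive
  Lon: 165° + 2/60 + 14/3600 = 165 + 0.033333 + 0.003889 = 165.037222
  W ⇒ negate
Point 5:
  φ: 27° + 57/60 + 32.5/3600 = 27 + 0.950000 + 0.009028 = 27.959028
  hemisphere S, so the sign is −
  Lon: 0 + 25/60 + 25.81/3600 = 0.423836
  W ⇒ negate
Point 6:
  φ: 0° + 31/60 + 4/3600 = 0 + 0.516667 + 0.001111 = 0.517778
  S → negative
  Longitude: 55′ + 52.4″ = 55.87333′; 172 + 55.87333/60 = 172.931222
  hemisphere W, so the sign is −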